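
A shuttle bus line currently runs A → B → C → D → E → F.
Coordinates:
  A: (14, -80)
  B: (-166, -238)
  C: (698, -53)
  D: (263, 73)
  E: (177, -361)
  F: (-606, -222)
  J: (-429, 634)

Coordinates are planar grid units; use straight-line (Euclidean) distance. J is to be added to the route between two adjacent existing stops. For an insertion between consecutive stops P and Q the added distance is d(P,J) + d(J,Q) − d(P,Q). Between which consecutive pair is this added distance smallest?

Added distance for inserting J between each consecutive pair:
A–B: 1511.6
B–C: 1347.1
C–D: 1757.8
D–E: 1613.4
E–F: 1243.9
Smallest added distance is 1243.9, inserting between E and F.

between E and F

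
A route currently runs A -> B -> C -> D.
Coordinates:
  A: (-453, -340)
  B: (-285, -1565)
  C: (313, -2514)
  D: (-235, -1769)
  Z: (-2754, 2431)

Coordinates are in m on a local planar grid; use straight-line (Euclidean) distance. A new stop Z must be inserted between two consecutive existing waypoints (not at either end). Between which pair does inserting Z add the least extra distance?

Added distance for inserting Z between each consecutive pair:
A–B: 7062.6 m
B–C: 9394.4 m
C–D: 9791.5 m
Smallest added distance is 7062.6 m, inserting between A and B.

between A and B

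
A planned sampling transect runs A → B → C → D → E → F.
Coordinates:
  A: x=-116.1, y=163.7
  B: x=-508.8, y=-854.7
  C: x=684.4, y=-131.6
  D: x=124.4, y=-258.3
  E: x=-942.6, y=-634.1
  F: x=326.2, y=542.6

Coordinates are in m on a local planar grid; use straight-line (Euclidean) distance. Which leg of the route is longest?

E–F

Leg distances:
A→B: 1091.5 m
B→C: 1395.2 m
C→D: 574.2 m
D→E: 1131.2 m
E→F: 1730.5 m
The longest leg is E–F at 1730.5 m.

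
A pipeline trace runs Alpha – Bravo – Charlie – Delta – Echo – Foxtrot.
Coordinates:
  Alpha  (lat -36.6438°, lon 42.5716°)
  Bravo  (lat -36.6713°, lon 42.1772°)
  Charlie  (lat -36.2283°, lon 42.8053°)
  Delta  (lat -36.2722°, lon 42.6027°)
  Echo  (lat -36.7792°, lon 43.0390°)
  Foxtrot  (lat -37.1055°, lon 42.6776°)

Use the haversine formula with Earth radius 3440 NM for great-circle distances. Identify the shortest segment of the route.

Leg distances:
Alpha→Bravo: 19.1 NM
Bravo→Charlie: 40.3 NM
Charlie→Delta: 10.2 NM
Delta→Echo: 37.0 NM
Echo→Foxtrot: 26.2 NM
The shortest leg is Charlie–Delta at 10.2 NM.

Charlie–Delta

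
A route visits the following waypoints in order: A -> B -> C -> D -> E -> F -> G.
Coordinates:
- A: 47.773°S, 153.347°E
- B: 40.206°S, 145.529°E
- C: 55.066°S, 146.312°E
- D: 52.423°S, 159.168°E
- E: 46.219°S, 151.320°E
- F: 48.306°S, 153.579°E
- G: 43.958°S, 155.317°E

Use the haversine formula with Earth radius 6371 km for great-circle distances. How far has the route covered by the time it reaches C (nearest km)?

Leg distances:
A→B: 1047.2 km  (cumulative 1047.2 km)
B→C: 1653.4 km  (cumulative 2700.6 km)
Cumulative distance at C ≈ 2701 km.

2701 km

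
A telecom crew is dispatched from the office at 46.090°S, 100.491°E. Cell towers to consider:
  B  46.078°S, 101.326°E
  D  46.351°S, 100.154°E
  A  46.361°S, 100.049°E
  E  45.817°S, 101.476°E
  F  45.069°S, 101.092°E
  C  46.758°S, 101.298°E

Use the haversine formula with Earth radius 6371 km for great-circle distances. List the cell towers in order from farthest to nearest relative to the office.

F, C, E, B, A, D

Distances from the office:
F 45.069°S, 101.092°E: 122.8 km
C 46.758°S, 101.298°E: 96.7 km
E 45.817°S, 101.476°E: 82.0 km
B 46.078°S, 101.326°E: 64.4 km
A 46.361°S, 100.049°E: 45.4 km
D 46.351°S, 100.154°E: 38.9 km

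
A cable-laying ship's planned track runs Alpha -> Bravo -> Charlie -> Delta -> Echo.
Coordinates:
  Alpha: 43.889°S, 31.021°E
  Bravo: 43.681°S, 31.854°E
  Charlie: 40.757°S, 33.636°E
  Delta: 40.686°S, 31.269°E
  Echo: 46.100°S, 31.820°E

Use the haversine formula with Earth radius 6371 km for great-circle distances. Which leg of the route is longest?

Leg distances:
Alpha→Bravo: 70.8 km
Bravo→Charlie: 356.7 km
Charlie→Delta: 199.6 km
Delta→Echo: 603.6 km
The longest leg is Delta–Echo at 603.6 km.

Delta–Echo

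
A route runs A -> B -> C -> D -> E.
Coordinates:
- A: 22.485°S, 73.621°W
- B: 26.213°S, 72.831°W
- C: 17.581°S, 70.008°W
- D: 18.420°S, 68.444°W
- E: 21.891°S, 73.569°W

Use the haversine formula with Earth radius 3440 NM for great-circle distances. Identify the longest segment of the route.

Leg distances:
A→B: 228.0 NM
B→C: 541.5 NM
C→D: 102.5 NM
D→E: 356.1 NM
The longest leg is B–C at 541.5 NM.

B–C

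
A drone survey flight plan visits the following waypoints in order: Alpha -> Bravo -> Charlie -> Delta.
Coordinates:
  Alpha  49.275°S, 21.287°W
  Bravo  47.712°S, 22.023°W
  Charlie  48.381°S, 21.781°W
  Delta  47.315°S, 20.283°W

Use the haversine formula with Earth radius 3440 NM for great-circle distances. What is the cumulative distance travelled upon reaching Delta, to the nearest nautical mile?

228 NM

Leg distances:
Alpha→Bravo: 98.3 NM  (cumulative 98.3 NM)
Bravo→Charlie: 41.3 NM  (cumulative 139.6 NM)
Charlie→Delta: 88.0 NM  (cumulative 227.6 NM)
Cumulative distance at Delta ≈ 228 NM.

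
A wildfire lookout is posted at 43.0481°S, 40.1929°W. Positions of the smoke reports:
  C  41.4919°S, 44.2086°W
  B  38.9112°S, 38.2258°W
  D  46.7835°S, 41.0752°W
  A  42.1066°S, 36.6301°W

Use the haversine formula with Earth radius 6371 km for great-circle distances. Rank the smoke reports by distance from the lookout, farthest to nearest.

Distances from the lookout:
B 38.9112°S, 38.2258°W: 488.7 km
D 46.7835°S, 41.0752°W: 421.1 km
C 41.4919°S, 44.2086°W: 372.9 km
A 42.1066°S, 36.6301°W: 309.9 km

B, D, C, A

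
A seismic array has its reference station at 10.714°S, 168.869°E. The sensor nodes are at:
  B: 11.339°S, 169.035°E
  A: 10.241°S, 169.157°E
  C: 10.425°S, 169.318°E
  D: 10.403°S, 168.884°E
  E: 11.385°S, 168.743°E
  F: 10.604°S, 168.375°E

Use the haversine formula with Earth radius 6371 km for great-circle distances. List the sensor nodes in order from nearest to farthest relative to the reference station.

D, F, C, A, B, E

Computing each great-circle distance from 10.714°S, 168.869°E:
D 10.403°S, 168.884°E: 34.6 km
F 10.604°S, 168.375°E: 55.4 km
C 10.425°S, 169.318°E: 58.7 km
A 10.241°S, 169.157°E: 61.3 km
B 11.339°S, 169.035°E: 71.8 km
E 11.385°S, 168.743°E: 75.9 km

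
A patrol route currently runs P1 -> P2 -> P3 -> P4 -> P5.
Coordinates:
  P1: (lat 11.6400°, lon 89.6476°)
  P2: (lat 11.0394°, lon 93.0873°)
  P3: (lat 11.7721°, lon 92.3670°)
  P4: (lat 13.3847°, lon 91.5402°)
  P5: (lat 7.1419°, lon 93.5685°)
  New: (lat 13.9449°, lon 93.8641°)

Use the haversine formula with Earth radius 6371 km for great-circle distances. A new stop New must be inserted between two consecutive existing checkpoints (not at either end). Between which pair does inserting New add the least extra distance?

between P4 and P5

Added distance for inserting New between each consecutive pair:
P1–P2: 477.1 km
P2–P3: 511.8 km
P3–P4: 349.2 km
P4–P5: 287.1 km
Smallest added distance is 287.1 km, inserting between P4 and P5.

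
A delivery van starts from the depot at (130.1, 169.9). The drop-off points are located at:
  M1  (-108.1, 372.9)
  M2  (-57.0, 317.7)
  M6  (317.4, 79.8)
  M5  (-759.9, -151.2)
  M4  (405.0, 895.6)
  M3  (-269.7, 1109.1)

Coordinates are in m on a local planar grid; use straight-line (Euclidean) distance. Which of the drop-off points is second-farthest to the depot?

M5

Distances from the depot ((130.1, 169.9)):
M3: 1020.8 m
M5: 946.2 m
M4: 776.0 m
M1: 313.0 m
M2: 238.4 m
M6: 207.8 m
The second-farthest is M5 at 946.2 m.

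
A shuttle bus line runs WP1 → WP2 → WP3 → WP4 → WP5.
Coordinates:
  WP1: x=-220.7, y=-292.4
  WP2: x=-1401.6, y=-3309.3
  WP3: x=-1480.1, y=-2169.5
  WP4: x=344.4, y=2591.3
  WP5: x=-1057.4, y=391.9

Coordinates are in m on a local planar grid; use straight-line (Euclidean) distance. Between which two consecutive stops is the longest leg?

WP3–WP4

Leg distances:
WP1→WP2: 3239.8 m
WP2→WP3: 1142.5 m
WP3→WP4: 5098.4 m
WP4→WP5: 2608.1 m
The longest leg is WP3–WP4 at 5098.4 m.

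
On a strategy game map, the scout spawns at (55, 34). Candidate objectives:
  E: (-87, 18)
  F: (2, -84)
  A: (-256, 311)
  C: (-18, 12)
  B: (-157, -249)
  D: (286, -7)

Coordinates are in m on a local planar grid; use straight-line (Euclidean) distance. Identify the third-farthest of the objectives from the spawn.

Distance to each, sorted:
A: 416.5 m
B: 353.6 m
D: 234.6 m
E: 142.9 m
F: 129.4 m
C: 76.2 m
The third-farthest is D at 234.6 m.

D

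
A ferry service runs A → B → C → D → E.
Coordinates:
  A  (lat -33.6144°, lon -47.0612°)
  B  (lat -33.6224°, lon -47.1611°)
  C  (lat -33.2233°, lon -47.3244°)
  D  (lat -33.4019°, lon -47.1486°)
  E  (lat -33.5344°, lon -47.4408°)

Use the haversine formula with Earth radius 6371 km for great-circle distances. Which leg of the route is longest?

Leg distances:
A→B: 9.3 km
B→C: 46.9 km
C→D: 25.7 km
D→E: 30.8 km
The longest leg is B–C at 46.9 km.

B–C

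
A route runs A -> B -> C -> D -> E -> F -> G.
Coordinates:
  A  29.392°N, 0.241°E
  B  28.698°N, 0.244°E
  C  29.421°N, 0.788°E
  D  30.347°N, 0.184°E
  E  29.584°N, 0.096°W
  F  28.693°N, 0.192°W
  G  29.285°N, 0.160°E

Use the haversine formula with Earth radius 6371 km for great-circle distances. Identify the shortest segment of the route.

Leg distances:
A→B: 77.2 km
B→C: 96.2 km
C→D: 118.3 km
D→E: 89.0 km
E→F: 99.5 km
F→G: 74.2 km
The shortest leg is F–G at 74.2 km.

F–G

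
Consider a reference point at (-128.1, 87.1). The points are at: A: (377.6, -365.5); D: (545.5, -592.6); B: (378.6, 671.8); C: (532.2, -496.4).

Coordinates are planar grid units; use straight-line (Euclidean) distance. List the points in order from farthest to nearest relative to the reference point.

Distances from the reference point:
D (545.5, -592.6): 956.9
C (532.2, -496.4): 881.2
B (378.6, 671.8): 773.7
A (377.6, -365.5): 678.7

D, C, B, A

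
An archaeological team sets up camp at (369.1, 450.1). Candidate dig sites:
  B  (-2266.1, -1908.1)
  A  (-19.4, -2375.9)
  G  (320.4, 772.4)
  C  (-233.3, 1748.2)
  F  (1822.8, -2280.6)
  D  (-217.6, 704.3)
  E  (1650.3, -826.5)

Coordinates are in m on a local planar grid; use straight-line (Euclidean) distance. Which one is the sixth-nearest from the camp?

F

Distance to each, sorted:
G: 326.0 m
D: 639.4 m
C: 1431.1 m
E: 1808.6 m
A: 2852.6 m
F: 3093.5 m
B: 3536.3 m
The sixth-nearest is F at 3093.5 m.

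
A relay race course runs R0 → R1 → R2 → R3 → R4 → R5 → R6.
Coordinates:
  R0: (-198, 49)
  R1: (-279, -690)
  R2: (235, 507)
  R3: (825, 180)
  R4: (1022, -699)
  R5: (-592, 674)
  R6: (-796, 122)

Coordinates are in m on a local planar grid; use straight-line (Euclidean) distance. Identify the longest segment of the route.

R4–R5

Leg distances:
R0→R1: 743.4 m
R1→R2: 1302.7 m
R2→R3: 674.6 m
R3→R4: 900.8 m
R4→R5: 2119.0 m
R5→R6: 588.5 m
The longest leg is R4–R5 at 2119.0 m.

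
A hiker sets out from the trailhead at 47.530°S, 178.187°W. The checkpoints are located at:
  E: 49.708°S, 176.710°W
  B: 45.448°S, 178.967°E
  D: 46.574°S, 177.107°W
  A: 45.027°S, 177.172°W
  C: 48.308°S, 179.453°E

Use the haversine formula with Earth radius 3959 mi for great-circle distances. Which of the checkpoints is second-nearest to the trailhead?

Distance to each, sorted:
D: 83.4 mi
C: 121.8 mi
E: 164.9 mi
A: 179.6 mi
B: 197.5 mi
The second-nearest is C at 121.8 mi.

C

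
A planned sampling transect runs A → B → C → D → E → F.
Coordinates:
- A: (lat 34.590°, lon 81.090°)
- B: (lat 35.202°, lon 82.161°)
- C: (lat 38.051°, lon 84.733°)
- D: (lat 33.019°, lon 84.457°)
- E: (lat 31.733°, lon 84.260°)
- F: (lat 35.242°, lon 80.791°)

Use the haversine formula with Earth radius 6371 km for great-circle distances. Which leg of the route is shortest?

A–B

Leg distances:
A→B: 119.0 km
B→C: 391.2 km
C→D: 560.1 km
D→E: 144.2 km
E→F: 505.6 km
The shortest leg is A–B at 119.0 km.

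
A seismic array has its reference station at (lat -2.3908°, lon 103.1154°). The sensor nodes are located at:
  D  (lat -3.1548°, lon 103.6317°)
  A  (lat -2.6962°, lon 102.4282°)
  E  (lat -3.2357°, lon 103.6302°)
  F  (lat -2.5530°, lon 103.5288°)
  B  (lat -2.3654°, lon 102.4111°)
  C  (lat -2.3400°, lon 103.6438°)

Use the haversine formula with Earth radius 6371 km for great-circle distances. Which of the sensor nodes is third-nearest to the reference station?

B

Distances from the reference station ((lat -2.3908°, lon 103.1154°)):
F: 49.3 km
C: 59.0 km
B: 78.3 km
A: 83.6 km
D: 102.5 km
E: 110.0 km
The third-nearest is B at 78.3 km.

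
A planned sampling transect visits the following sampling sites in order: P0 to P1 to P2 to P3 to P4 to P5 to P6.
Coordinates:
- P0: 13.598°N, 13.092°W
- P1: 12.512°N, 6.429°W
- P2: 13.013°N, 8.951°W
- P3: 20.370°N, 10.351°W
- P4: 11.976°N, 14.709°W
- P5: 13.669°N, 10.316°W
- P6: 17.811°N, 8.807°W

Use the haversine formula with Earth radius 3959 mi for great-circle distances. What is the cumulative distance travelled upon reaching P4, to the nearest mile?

1793 mi

Leg distances:
P0→P1: 454.7 mi  (cumulative 454.7 mi)
P1→P2: 173.4 mi  (cumulative 628.2 mi)
P2→P3: 516.7 mi  (cumulative 1144.9 mi)
P3→P4: 648.0 mi  (cumulative 1792.8 mi)
Cumulative distance at P4 ≈ 1793 mi.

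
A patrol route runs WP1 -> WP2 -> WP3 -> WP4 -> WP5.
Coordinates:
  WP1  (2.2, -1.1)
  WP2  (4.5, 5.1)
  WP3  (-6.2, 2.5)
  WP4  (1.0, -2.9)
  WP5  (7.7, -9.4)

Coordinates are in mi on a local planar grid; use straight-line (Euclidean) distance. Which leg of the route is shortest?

WP1–WP2

Leg distances:
WP1→WP2: 6.6 mi
WP2→WP3: 11.0 mi
WP3→WP4: 9.0 mi
WP4→WP5: 9.3 mi
The shortest leg is WP1–WP2 at 6.6 mi.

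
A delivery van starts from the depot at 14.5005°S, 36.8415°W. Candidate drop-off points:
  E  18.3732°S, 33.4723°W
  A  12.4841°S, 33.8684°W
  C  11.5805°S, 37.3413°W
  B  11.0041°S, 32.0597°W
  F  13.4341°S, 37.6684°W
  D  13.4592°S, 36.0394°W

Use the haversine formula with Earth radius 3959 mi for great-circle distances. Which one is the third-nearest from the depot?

Distance to each, sorted:
D: 89.8 mi
F: 92.2 mi
C: 204.6 mi
A: 243.5 mi
E: 348.5 mi
B: 402.7 mi
The third-nearest is C at 204.6 mi.

C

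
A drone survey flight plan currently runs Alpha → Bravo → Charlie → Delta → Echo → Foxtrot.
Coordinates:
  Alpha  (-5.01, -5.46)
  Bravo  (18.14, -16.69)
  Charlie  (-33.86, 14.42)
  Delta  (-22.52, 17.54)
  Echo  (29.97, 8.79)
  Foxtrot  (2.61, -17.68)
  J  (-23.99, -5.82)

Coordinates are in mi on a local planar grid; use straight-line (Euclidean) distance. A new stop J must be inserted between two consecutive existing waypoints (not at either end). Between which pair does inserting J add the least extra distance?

between Bravo and Charlie

Added distance for inserting J between each consecutive pair:
Alpha–Bravo: 36.8 mi
Bravo–Charlie: 5.4 mi
Charlie–Delta: 34.2 mi
Delta–Echo: 26.1 mi
Echo–Foxtrot: 47.0 mi
Smallest added distance is 5.4 mi, inserting between Bravo and Charlie.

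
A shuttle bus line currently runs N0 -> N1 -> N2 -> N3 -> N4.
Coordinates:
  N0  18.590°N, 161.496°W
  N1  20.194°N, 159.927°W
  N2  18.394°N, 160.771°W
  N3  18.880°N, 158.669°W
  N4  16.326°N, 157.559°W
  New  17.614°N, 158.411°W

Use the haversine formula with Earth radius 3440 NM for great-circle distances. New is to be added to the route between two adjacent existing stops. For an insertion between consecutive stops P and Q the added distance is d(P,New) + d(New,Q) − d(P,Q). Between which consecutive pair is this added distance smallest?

Added distance for inserting New between each consecutive pair:
N0–N1: 231.7 NM
N1–N2: 201.7 NM
N2–N3: 97.0 NM
N3–N4: 3.0 NM
Smallest added distance is 3.0 NM, inserting between N3 and N4.

between N3 and N4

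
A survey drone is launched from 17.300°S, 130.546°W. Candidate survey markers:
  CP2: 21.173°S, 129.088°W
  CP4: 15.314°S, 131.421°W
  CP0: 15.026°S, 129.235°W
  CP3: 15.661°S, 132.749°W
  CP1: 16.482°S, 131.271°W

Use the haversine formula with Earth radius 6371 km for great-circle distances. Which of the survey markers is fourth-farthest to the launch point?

Distances from the launch point (17.300°S, 130.546°W):
CP2: 457.0 km
CP3: 297.3 km
CP0: 289.0 km
CP4: 239.8 km
CP1: 119.3 km
The fourth-farthest is CP4 at 239.8 km.

CP4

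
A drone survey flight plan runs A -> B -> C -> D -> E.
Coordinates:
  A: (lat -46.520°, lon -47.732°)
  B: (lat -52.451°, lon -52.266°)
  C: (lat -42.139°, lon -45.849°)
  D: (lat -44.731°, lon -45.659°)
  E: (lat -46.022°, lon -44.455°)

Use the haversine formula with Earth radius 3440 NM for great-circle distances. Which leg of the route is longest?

B–C

Leg distances:
A→B: 397.4 NM
B→C: 671.4 NM
C→D: 155.8 NM
D→E: 92.7 NM
The longest leg is B–C at 671.4 NM.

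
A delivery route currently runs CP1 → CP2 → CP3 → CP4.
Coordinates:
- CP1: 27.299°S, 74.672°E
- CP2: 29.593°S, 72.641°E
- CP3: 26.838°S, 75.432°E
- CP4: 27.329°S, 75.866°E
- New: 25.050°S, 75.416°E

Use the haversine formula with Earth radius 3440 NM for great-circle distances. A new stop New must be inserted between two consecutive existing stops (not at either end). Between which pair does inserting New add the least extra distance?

between CP2 and CP3

Added distance for inserting New between each consecutive pair:
CP1–CP2: 276.6 NM
CP2–CP3: 195.9 NM
CP3–CP4: 208.8 NM
Smallest added distance is 195.9 NM, inserting between CP2 and CP3.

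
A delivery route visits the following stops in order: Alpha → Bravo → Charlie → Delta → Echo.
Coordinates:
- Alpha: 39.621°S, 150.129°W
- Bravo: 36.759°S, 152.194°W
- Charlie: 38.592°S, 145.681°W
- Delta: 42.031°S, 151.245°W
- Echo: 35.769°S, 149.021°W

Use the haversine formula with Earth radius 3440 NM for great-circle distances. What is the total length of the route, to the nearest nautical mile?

1244 NM

Leg distances:
Alpha→Bravo: 197.5 NM  (cumulative 197.5 NM)
Bravo→Charlie: 328.4 NM  (cumulative 525.9 NM)
Charlie→Delta: 327.8 NM  (cumulative 853.7 NM)
Delta→Echo: 390.0 NM  (cumulative 1243.7 NM)
Total route length ≈ 1244 NM.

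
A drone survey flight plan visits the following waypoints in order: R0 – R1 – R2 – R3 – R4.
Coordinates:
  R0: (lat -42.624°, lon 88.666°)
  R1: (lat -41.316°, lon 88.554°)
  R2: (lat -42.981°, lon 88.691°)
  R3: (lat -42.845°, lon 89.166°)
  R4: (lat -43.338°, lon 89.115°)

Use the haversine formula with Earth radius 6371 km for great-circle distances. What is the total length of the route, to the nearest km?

428 km

Leg distances:
R0→R1: 145.7 km  (cumulative 145.7 km)
R1→R2: 185.5 km  (cumulative 331.2 km)
R2→R3: 41.5 km  (cumulative 372.8 km)
R3→R4: 55.0 km  (cumulative 427.7 km)
Total route length ≈ 428 km.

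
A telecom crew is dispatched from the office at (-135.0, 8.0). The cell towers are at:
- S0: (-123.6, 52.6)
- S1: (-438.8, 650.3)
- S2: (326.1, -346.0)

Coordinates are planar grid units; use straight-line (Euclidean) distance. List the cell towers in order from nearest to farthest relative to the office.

Computing each straight-line distance from (-135.0, 8.0):
S0 (-123.6, 52.6): 46.0
S2 (326.1, -346.0): 581.3
S1 (-438.8, 650.3): 710.5

S0, S2, S1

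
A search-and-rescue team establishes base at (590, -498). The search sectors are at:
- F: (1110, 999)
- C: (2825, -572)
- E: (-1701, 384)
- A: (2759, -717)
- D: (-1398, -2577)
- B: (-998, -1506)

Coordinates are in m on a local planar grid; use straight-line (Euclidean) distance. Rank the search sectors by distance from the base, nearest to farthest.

F, B, A, C, E, D

Distance from the base at (590, -498) to each:
F (1110, 999): 1584.7 m
B (-998, -1506): 1880.9 m
A (2759, -717): 2180.0 m
C (2825, -572): 2236.2 m
E (-1701, 384): 2454.9 m
D (-1398, -2577): 2876.5 m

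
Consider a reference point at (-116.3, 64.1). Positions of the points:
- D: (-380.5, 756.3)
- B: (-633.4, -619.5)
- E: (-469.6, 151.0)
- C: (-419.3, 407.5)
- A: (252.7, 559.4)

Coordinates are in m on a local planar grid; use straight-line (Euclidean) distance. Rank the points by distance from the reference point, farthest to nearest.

Distances from the reference point:
B (-633.4, -619.5): 857.1 m
D (-380.5, 756.3): 740.9 m
A (252.7, 559.4): 617.6 m
C (-419.3, 407.5): 458.0 m
E (-469.6, 151.0): 363.8 m

B, D, A, C, E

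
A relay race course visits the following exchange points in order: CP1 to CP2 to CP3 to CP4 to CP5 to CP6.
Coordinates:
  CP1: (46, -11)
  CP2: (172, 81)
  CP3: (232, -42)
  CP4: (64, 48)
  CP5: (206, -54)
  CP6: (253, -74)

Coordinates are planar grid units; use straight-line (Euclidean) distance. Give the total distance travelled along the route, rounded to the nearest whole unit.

Leg distances:
CP1→CP2: 156.0  (cumulative 156.0)
CP2→CP3: 136.9  (cumulative 292.9)
CP3→CP4: 190.6  (cumulative 483.5)
CP4→CP5: 174.8  (cumulative 658.3)
CP5→CP6: 51.1  (cumulative 709.4)
Total route length ≈ 709.

709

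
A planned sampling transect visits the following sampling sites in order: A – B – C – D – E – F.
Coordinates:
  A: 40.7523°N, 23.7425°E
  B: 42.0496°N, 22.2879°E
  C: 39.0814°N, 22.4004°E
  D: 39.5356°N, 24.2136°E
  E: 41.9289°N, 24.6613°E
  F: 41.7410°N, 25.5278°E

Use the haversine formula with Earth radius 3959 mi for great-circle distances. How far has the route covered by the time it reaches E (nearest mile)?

Leg distances:
A→B: 117.1 mi  (cumulative 117.1 mi)
B→C: 205.2 mi  (cumulative 322.3 mi)
C→D: 101.9 mi  (cumulative 424.2 mi)
D→E: 167.0 mi  (cumulative 591.2 mi)
Cumulative distance at E ≈ 591 mi.

591 mi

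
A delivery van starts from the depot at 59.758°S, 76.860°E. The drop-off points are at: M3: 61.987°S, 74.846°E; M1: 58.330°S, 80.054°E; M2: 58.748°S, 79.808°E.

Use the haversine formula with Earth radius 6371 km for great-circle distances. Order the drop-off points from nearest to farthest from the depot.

Computing each great-circle distance from 59.758°S, 76.860°E:
M2 58.748°S, 79.808°E: 201.7 km
M1 58.330°S, 80.054°E: 242.0 km
M3 61.987°S, 74.846°E: 270.7 km

M2, M1, M3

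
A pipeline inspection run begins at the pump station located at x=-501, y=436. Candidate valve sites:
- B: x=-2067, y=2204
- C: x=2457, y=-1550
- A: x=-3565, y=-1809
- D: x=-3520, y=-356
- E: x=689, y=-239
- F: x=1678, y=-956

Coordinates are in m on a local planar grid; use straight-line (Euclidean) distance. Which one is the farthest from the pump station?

A

Distance to each, sorted:
A: 3798.4 m
C: 3562.9 m
D: 3121.2 m
F: 2585.7 m
B: 2361.8 m
E: 1368.1 m
The farthest is A at 3798.4 m.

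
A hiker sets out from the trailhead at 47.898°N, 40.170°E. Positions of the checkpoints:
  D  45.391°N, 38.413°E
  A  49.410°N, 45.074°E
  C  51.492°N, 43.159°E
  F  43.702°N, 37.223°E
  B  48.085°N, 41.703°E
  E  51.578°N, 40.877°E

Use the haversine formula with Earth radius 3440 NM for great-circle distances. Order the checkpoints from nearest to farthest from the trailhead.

Distances from the trailhead:
B 48.085°N, 41.703°E: 62.6 NM
D 45.391°N, 38.413°E: 167.0 NM
A 49.410°N, 45.074°E: 214.6 NM
E 51.578°N, 40.877°E: 222.6 NM
C 51.492°N, 43.159°E: 245.0 NM
F 43.702°N, 37.223°E: 280.4 NM

B, D, A, E, C, F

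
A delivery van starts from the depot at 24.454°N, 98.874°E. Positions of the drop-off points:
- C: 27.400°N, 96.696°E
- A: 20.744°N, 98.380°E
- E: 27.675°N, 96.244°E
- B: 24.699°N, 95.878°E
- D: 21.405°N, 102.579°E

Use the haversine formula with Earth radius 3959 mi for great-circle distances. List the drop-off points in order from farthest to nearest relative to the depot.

D, E, A, C, B

Distance from the depot at 24.454°N, 98.874°E to each:
D 21.405°N, 102.579°E: 316.2 mi
E 27.675°N, 96.244°E: 276.0 mi
A 20.744°N, 98.380°E: 258.3 mi
C 27.400°N, 96.696°E: 244.4 mi
B 24.699°N, 95.878°E: 189.0 mi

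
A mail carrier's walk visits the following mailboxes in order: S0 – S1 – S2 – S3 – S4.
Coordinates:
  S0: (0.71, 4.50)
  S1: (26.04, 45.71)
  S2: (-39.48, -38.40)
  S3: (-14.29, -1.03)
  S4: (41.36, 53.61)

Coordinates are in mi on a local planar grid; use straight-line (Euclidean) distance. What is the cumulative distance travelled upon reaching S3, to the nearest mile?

Leg distances:
S0→S1: 48.4 mi  (cumulative 48.4 mi)
S1→S2: 106.6 mi  (cumulative 155.0 mi)
S2→S3: 45.1 mi  (cumulative 200.1 mi)
Cumulative distance at S3 ≈ 200 mi.

200 mi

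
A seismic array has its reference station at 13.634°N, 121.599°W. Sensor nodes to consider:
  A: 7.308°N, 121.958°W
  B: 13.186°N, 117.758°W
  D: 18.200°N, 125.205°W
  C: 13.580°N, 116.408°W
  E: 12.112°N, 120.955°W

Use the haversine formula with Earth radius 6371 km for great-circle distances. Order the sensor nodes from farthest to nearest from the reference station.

A, D, C, B, E

Computing each great-circle distance from 13.634°N, 121.599°W:
A 7.308°N, 121.958°W: 704.5 km
D 18.200°N, 125.205°W: 637.5 km
C 13.580°N, 116.408°W: 561.0 km
B 13.186°N, 117.758°W: 418.4 km
E 12.112°N, 120.955°W: 183.1 km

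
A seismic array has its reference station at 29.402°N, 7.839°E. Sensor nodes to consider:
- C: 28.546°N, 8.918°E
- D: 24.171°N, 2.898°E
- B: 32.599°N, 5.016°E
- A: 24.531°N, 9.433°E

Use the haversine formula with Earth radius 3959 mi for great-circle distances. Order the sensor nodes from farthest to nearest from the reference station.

D, A, B, C

Computing each great-circle distance from 29.402°N, 7.839°E:
D 24.171°N, 2.898°E: 472.7 mi
A 24.531°N, 9.433°E: 350.6 mi
B 32.599°N, 5.016°E: 277.0 mi
C 28.546°N, 8.918°E: 88.0 mi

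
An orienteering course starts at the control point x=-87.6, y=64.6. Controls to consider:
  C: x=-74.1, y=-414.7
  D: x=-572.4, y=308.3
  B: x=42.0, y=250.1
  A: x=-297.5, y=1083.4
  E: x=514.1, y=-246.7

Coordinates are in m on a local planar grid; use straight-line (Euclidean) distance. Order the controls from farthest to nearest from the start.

Distance from the start at x=-87.6, y=64.6 to each:
A x=-297.5, y=1083.4: 1040.2 m
E x=514.1, y=-246.7: 677.5 m
D x=-572.4, y=308.3: 542.6 m
C x=-74.1, y=-414.7: 479.5 m
B x=42.0, y=250.1: 226.3 m

A, E, D, C, B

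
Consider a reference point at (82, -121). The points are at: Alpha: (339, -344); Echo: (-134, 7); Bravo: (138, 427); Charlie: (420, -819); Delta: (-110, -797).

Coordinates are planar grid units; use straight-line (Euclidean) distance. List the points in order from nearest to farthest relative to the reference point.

Echo, Alpha, Bravo, Delta, Charlie

Distances from the reference point:
Echo (-134, 7): 251.1
Alpha (339, -344): 340.3
Bravo (138, 427): 550.9
Delta (-110, -797): 702.7
Charlie (420, -819): 775.5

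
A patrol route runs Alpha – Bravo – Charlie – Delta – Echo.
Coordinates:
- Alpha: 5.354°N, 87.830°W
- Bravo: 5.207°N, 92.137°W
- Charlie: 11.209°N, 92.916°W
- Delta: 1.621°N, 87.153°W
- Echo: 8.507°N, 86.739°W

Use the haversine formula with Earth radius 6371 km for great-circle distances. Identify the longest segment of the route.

Charlie–Delta

Leg distances:
Alpha→Bravo: 477.2 km
Bravo→Charlie: 672.9 km
Charlie→Delta: 1241.4 km
Delta→Echo: 767.1 km
The longest leg is Charlie–Delta at 1241.4 km.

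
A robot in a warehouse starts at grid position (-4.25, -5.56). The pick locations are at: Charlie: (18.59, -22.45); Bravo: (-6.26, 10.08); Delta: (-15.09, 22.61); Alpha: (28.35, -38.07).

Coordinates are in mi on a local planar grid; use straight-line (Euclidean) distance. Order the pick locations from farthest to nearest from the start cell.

Distances from the start cell:
Alpha (28.35, -38.07): 46.0 mi
Delta (-15.09, 22.61): 30.2 mi
Charlie (18.59, -22.45): 28.4 mi
Bravo (-6.26, 10.08): 15.8 mi

Alpha, Delta, Charlie, Bravo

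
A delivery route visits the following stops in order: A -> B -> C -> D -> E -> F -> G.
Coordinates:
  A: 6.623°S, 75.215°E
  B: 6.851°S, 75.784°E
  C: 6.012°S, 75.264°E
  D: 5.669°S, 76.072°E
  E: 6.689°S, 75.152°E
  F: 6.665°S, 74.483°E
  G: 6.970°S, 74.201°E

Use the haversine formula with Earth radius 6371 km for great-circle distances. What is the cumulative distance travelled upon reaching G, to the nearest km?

547 km

Leg distances:
A→B: 67.8 km  (cumulative 67.8 km)
B→C: 109.6 km  (cumulative 177.3 km)
C→D: 97.2 km  (cumulative 274.5 km)
D→E: 152.3 km  (cumulative 426.8 km)
E→F: 73.9 km  (cumulative 500.8 km)
F→G: 46.0 km  (cumulative 546.8 km)
Cumulative distance at G ≈ 547 km.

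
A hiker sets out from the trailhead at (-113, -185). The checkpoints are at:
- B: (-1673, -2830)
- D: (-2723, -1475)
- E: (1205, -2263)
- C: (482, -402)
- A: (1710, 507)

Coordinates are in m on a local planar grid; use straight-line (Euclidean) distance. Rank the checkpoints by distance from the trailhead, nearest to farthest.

Computing each straight-line distance from (-113, -185):
C (482, -402): 633.3 m
A (1710, 507): 1949.9 m
E (1205, -2263): 2460.7 m
D (-2723, -1475): 2911.4 m
B (-1673, -2830): 3070.8 m

C, A, E, D, B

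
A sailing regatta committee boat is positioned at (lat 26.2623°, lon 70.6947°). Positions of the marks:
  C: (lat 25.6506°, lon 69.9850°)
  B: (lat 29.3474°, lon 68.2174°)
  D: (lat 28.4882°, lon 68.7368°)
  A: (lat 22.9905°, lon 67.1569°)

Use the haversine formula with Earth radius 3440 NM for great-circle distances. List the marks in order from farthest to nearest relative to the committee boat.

Distance from the committee boat at (lat 26.2623°, lon 70.6947°) to each:
A (lat 22.9905°, lon 67.1569°): 275.4 NM
B (lat 29.3474°, lon 68.2174°): 227.2 NM
D (lat 28.4882°, lon 68.7368°): 169.6 NM
C (lat 25.6506°, lon 69.9850°): 53.1 NM

A, B, D, C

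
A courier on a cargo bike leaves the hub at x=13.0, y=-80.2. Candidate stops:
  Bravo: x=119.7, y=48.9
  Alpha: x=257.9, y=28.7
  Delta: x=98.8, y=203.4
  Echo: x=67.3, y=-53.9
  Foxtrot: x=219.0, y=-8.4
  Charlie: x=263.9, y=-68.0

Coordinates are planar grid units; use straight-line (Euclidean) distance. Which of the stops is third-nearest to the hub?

Distance to each, sorted:
Echo: 60.3
Bravo: 167.5
Foxtrot: 218.2
Charlie: 251.2
Alpha: 268.0
Delta: 296.3
The third-nearest is Foxtrot at 218.2.

Foxtrot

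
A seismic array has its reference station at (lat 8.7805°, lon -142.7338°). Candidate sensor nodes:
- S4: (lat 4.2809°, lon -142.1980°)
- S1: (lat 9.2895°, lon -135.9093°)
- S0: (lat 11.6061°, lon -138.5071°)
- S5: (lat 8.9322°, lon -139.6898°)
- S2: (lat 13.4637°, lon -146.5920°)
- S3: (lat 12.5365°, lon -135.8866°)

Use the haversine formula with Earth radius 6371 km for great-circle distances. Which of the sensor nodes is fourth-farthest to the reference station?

S0

Distance to each, sorted:
S3: 856.8 km
S1: 751.6 km
S2: 669.5 km
S0: 559.1 km
S4: 503.8 km
S5: 334.9 km
The fourth-farthest is S0 at 559.1 km.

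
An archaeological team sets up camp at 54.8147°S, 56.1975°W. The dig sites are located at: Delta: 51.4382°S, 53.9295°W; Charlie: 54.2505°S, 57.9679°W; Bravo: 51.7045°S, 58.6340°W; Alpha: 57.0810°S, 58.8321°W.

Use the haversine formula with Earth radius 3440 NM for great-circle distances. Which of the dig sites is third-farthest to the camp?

Distance to each, sorted:
Delta: 218.5 NM
Bravo: 206.2 NM
Alpha: 162.3 NM
Charlie: 70.4 NM
The third-farthest is Alpha at 162.3 NM.

Alpha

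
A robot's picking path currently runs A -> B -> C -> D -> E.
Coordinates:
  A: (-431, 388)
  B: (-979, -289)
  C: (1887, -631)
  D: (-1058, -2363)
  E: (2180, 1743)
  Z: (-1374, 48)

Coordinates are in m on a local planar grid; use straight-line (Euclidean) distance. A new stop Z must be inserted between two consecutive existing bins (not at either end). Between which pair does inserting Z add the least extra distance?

between A and B

Added distance for inserting Z between each consecutive pair:
A–B: 650.7 m
B–C: 963.8 m
C–D: 2346.0 m
D–E: 1140.0 m
Smallest added distance is 650.7 m, inserting between A and B.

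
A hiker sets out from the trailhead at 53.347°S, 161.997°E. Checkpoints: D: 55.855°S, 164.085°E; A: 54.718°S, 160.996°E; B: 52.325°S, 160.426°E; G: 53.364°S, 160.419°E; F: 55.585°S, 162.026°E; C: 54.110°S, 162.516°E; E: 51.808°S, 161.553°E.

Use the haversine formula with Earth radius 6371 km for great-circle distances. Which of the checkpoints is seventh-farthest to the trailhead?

C

Distances from the trailhead (53.347°S, 161.997°E):
D: 309.6 km
F: 248.9 km
E: 173.7 km
A: 165.9 km
B: 155.1 km
G: 104.7 km
C: 91.5 km
The seventh-farthest is C at 91.5 km.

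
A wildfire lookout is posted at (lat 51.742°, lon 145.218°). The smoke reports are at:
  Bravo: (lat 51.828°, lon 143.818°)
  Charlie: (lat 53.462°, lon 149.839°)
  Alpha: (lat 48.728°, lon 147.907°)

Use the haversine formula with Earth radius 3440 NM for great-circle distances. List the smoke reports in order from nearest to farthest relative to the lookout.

Bravo, Charlie, Alpha

Computing each great-circle distance from (lat 51.742°, lon 145.218°):
Bravo (lat 51.828°, lon 143.818°): 52.3 NM
Charlie (lat 53.462°, lon 149.839°): 197.6 NM
Alpha (lat 48.728°, lon 147.907°): 208.3 NM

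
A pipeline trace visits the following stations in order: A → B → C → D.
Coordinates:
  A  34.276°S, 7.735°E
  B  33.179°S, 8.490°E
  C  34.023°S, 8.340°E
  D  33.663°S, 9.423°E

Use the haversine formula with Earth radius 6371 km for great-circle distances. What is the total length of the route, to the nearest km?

Leg distances:
A→B: 140.5 km  (cumulative 140.5 km)
B→C: 94.9 km  (cumulative 235.4 km)
C→D: 107.7 km  (cumulative 343.2 km)
Total route length ≈ 343 km.

343 km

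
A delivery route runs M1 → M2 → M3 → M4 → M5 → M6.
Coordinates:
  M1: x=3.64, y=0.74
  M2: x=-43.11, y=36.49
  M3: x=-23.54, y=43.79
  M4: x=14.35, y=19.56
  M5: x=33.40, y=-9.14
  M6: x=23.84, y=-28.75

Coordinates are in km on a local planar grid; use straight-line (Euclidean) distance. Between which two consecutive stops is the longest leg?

Leg distances:
M1→M2: 58.9 km
M2→M3: 20.9 km
M3→M4: 45.0 km
M4→M5: 34.4 km
M5→M6: 21.8 km
The longest leg is M1–M2 at 58.9 km.

M1–M2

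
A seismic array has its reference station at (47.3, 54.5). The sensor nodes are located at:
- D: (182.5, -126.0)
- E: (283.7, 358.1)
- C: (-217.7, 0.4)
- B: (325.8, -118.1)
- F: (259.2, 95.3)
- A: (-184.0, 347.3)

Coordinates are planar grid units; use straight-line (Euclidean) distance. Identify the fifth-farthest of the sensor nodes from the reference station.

Distances from the reference station ((47.3, 54.5)):
E: 384.8
A: 373.1
B: 327.6
C: 270.5
D: 225.5
F: 215.8
The fifth-farthest is D at 225.5.

D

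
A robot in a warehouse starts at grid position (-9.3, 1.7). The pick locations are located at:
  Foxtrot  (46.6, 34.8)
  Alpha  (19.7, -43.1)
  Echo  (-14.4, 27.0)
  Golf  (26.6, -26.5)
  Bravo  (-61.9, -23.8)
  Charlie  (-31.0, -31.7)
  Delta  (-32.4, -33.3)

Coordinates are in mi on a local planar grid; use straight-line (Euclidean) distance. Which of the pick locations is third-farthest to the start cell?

Alpha

Distances from the start cell ((-9.3, 1.7)):
Foxtrot: 65.0 mi
Bravo: 58.5 mi
Alpha: 53.4 mi
Golf: 45.7 mi
Delta: 41.9 mi
Charlie: 39.8 mi
Echo: 25.8 mi
The third-farthest is Alpha at 53.4 mi.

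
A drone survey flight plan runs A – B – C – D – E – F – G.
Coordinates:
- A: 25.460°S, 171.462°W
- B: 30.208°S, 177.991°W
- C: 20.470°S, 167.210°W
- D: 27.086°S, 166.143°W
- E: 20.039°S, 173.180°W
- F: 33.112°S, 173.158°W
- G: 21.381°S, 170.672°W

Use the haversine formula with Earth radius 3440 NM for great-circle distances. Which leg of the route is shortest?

C–D

Leg distances:
A→B: 448.6 NM
B→C: 826.1 NM
C→D: 401.5 NM
D→E: 573.3 NM
E→F: 784.9 NM
F→G: 716.6 NM
The shortest leg is C–D at 401.5 NM.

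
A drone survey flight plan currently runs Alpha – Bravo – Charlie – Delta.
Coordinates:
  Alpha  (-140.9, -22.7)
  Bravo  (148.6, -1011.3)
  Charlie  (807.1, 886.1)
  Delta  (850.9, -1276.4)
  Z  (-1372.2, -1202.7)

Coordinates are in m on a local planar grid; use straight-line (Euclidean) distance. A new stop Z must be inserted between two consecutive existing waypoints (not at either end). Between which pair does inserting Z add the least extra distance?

Added distance for inserting Z between each consecutive pair:
Alpha–Bravo: 2208.1 m
Bravo–Charlie: 2543.1 m
Charlie–Delta: 3080.1 m
Smallest added distance is 2208.1 m, inserting between Alpha and Bravo.

between Alpha and Bravo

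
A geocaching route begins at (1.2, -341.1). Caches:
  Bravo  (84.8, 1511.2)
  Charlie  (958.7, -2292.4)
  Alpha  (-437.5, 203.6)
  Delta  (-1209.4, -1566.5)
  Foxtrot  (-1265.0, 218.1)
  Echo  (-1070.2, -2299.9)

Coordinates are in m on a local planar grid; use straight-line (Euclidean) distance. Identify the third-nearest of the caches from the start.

Delta

Distance to each, sorted:
Alpha: 699.4 m
Foxtrot: 1384.2 m
Delta: 1722.5 m
Bravo: 1854.2 m
Charlie: 2173.6 m
Echo: 2232.7 m
The third-nearest is Delta at 1722.5 m.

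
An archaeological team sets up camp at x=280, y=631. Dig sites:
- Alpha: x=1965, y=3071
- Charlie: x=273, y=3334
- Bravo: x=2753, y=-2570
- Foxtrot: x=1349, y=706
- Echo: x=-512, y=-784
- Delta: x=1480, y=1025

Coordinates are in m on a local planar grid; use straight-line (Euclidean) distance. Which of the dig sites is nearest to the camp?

Distance to each, sorted:
Foxtrot: 1071.6 m
Delta: 1263.0 m
Echo: 1621.6 m
Charlie: 2703.0 m
Alpha: 2965.3 m
Bravo: 4045.0 m
The nearest is Foxtrot at 1071.6 m.

Foxtrot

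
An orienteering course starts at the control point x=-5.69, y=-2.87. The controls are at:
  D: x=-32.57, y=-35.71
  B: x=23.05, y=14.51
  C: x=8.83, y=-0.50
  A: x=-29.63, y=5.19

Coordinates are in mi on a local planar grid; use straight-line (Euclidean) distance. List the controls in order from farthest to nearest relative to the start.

D, B, A, C

Distance from the start at x=-5.69, y=-2.87 to each:
D x=-32.57, y=-35.71: 42.4 mi
B x=23.05, y=14.51: 33.6 mi
A x=-29.63, y=5.19: 25.3 mi
C x=8.83, y=-0.50: 14.7 mi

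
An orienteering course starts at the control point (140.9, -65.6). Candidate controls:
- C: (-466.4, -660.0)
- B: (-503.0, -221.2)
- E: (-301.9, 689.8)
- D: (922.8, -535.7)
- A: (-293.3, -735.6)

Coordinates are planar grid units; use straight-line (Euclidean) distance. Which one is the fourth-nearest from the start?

E

Distance to each, sorted:
B: 662.4
A: 798.4
C: 849.8
E: 875.6
D: 912.3
The fourth-nearest is E at 875.6.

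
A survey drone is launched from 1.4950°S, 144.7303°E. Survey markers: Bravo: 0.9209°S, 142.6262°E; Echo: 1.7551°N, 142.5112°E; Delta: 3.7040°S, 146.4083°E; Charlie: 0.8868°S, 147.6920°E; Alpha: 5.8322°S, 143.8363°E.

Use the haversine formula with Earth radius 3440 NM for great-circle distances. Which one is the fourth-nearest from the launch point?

Echo

Distances from the launch point (1.4950°S, 144.7303°E):
Bravo: 130.9 NM
Delta: 166.5 NM
Charlie: 181.5 NM
Echo: 236.3 NM
Alpha: 265.9 NM
The fourth-nearest is Echo at 236.3 NM.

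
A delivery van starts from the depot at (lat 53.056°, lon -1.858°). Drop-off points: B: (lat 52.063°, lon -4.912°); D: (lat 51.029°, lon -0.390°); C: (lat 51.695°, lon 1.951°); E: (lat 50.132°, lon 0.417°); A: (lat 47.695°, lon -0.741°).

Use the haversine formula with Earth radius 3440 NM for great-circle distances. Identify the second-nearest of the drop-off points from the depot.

D

Distances from the depot ((lat 53.056°, lon -1.858°)):
B: 126.4 NM
D: 133.2 NM
C: 161.7 NM
E: 195.0 NM
A: 324.7 NM
The second-nearest is D at 133.2 NM.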